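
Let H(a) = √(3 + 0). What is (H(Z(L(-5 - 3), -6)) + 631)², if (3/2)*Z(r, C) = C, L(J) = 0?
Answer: (631 + √3)² ≈ 4.0035e+5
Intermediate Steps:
Z(r, C) = 2*C/3
H(a) = √3
(H(Z(L(-5 - 3), -6)) + 631)² = (√3 + 631)² = (631 + √3)²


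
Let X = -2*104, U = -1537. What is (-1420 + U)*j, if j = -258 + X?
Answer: 1377962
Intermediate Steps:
X = -208
j = -466 (j = -258 - 208 = -466)
(-1420 + U)*j = (-1420 - 1537)*(-466) = -2957*(-466) = 1377962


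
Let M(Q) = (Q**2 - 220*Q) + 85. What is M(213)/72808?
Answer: -37/1916 ≈ -0.019311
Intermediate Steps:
M(Q) = 85 + Q**2 - 220*Q
M(213)/72808 = (85 + 213**2 - 220*213)/72808 = (85 + 45369 - 46860)*(1/72808) = -1406*1/72808 = -37/1916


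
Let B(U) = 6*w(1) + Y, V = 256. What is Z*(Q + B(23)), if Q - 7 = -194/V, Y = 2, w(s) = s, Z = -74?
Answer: -67451/64 ≈ -1053.9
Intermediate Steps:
B(U) = 8 (B(U) = 6*1 + 2 = 6 + 2 = 8)
Q = 799/128 (Q = 7 - 194/256 = 7 - 194*1/256 = 7 - 97/128 = 799/128 ≈ 6.2422)
Z*(Q + B(23)) = -74*(799/128 + 8) = -74*1823/128 = -67451/64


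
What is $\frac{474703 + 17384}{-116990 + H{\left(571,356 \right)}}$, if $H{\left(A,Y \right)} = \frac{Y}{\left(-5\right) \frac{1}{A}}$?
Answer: $- \frac{820145}{262742} \approx -3.1215$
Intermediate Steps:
$H{\left(A,Y \right)} = - \frac{A Y}{5}$ ($H{\left(A,Y \right)} = Y \left(- \frac{A}{5}\right) = - \frac{A Y}{5}$)
$\frac{474703 + 17384}{-116990 + H{\left(571,356 \right)}} = \frac{474703 + 17384}{-116990 - \frac{571}{5} \cdot 356} = \frac{492087}{-116990 - \frac{203276}{5}} = \frac{492087}{- \frac{788226}{5}} = 492087 \left(- \frac{5}{788226}\right) = - \frac{820145}{262742}$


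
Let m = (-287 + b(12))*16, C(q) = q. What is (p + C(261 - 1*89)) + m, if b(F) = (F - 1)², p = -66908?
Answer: -69392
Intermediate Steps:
b(F) = (-1 + F)²
m = -2656 (m = (-287 + (-1 + 12)²)*16 = (-287 + 11²)*16 = (-287 + 121)*16 = -166*16 = -2656)
(p + C(261 - 1*89)) + m = (-66908 + (261 - 1*89)) - 2656 = (-66908 + (261 - 89)) - 2656 = (-66908 + 172) - 2656 = -66736 - 2656 = -69392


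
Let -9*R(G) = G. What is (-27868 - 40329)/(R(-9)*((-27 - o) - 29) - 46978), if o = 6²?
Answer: 68197/47070 ≈ 1.4488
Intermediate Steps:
o = 36
R(G) = -G/9
(-27868 - 40329)/(R(-9)*((-27 - o) - 29) - 46978) = (-27868 - 40329)/((-⅑*(-9))*((-27 - 1*36) - 29) - 46978) = -68197/(1*((-27 - 36) - 29) - 46978) = -68197/(1*(-63 - 29) - 46978) = -68197/(1*(-92) - 46978) = -68197/(-92 - 46978) = -68197/(-47070) = -68197*(-1/47070) = 68197/47070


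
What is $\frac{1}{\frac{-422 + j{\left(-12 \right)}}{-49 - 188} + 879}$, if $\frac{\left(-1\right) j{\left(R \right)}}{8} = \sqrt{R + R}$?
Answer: $\frac{49472565}{43574476561} - \frac{3792 i \sqrt{6}}{43574476561} \approx 0.0011354 - 2.1316 \cdot 10^{-7} i$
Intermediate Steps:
$j{\left(R \right)} = - 8 \sqrt{2} \sqrt{R}$ ($j{\left(R \right)} = - 8 \sqrt{R + R} = - 8 \sqrt{2 R} = - 8 \sqrt{2} \sqrt{R}$)
$\frac{1}{\frac{-422 + j{\left(-12 \right)}}{-49 - 188} + 879} = \frac{1}{\frac{-422 - 8 \sqrt{2} \sqrt{-12}}{-49 - 188} + 879} = \frac{1}{\frac{-422 - 8 \sqrt{2} \cdot 2 i \sqrt{3}}{-237} + 879} = \frac{1}{\left(-422 - 16 i \sqrt{6}\right) \left(- \frac{1}{237}\right) + 879} = \frac{1}{\left(\frac{422}{237} + \frac{16 i \sqrt{6}}{237}\right) + 879} = \frac{1}{\frac{208745}{237} + \frac{16 i \sqrt{6}}{237}}$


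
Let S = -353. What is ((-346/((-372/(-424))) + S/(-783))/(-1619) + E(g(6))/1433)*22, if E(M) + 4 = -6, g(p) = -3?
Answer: 292790071178/56314015371 ≈ 5.1992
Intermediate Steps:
E(M) = -10 (E(M) = -4 - 6 = -10)
((-346/((-372/(-424))) + S/(-783))/(-1619) + E(g(6))/1433)*22 = ((-346/((-372/(-424))) - 353/(-783))/(-1619) - 10/1433)*22 = ((-346/((-372*(-1/424))) - 353*(-1/783))*(-1/1619) - 10*1/1433)*22 = ((-346/93/106 + 353/783)*(-1/1619) - 10/1433)*22 = ((-346*106/93 + 353/783)*(-1/1619) - 10/1433)*22 = ((-36676/93 + 353/783)*(-1/1619) - 10/1433)*22 = (-9561493/24273*(-1/1619) - 10/1433)*22 = (9561493/39297987 - 10/1433)*22 = (13308639599/56314015371)*22 = 292790071178/56314015371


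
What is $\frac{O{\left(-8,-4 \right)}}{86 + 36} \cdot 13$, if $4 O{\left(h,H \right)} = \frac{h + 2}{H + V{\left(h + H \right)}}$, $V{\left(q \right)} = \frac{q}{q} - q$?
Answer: $- \frac{13}{732} \approx -0.01776$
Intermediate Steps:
$V{\left(q \right)} = 1 - q$
$O{\left(h,H \right)} = \frac{2 + h}{4 \left(1 - h\right)}$ ($O{\left(h,H \right)} = \frac{\left(h + 2\right) \frac{1}{H - \left(-1 + H + h\right)}}{4} = \frac{\left(2 + h\right) \frac{1}{H - \left(-1 + H + h\right)}}{4} = \frac{\left(2 + h\right) \frac{1}{1 - h}}{4} = \frac{\frac{1}{1 - h} \left(2 + h\right)}{4} = \frac{2 + h}{4 \left(1 - h\right)}$)
$\frac{O{\left(-8,-4 \right)}}{86 + 36} \cdot 13 = \frac{\frac{1}{4} \frac{1}{-1 - 8} \left(-2 - -8\right)}{86 + 36} \cdot 13 = \frac{\frac{1}{4} \frac{1}{-9} \left(-2 + 8\right)}{122} \cdot 13 = \frac{\frac{1}{4} \left(- \frac{1}{9}\right) 6}{122} \cdot 13 = \frac{1}{122} \left(- \frac{1}{6}\right) 13 = \left(- \frac{1}{732}\right) 13 = - \frac{13}{732}$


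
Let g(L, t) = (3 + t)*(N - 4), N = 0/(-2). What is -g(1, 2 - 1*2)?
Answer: 12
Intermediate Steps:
N = 0 (N = 0*(-½) = 0)
g(L, t) = -12 - 4*t (g(L, t) = (3 + t)*(0 - 4) = (3 + t)*(-4) = -12 - 4*t)
-g(1, 2 - 1*2) = -(-12 - 4*(2 - 1*2)) = -(-12 - 4*(2 - 2)) = -(-12 - 4*0) = -(-12 + 0) = -1*(-12) = 12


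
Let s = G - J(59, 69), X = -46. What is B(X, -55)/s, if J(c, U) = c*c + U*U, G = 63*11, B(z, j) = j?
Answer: 55/7549 ≈ 0.0072857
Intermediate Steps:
G = 693
J(c, U) = U² + c² (J(c, U) = c² + U² = U² + c²)
s = -7549 (s = 693 - (69² + 59²) = 693 - (4761 + 3481) = 693 - 1*8242 = 693 - 8242 = -7549)
B(X, -55)/s = -55/(-7549) = -55*(-1/7549) = 55/7549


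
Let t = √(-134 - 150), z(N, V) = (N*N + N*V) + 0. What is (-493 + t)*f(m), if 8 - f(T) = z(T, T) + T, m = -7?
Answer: 40919 - 166*I*√71 ≈ 40919.0 - 1398.7*I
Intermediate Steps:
z(N, V) = N² + N*V (z(N, V) = (N² + N*V) + 0 = N² + N*V)
f(T) = 8 - T - 2*T² (f(T) = 8 - (T*(T + T) + T) = 8 - (T*(2*T) + T) = 8 - (2*T² + T) = 8 - (T + 2*T²) = 8 + (-T - 2*T²) = 8 - T - 2*T²)
t = 2*I*√71 (t = √(-284) = 2*I*√71 ≈ 16.852*I)
(-493 + t)*f(m) = (-493 + 2*I*√71)*(8 - 1*(-7) - 2*(-7)²) = (-493 + 2*I*√71)*(8 + 7 - 2*49) = (-493 + 2*I*√71)*(8 + 7 - 98) = (-493 + 2*I*√71)*(-83) = 40919 - 166*I*√71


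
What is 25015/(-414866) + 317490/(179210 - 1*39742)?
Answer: 16028376790/7232566411 ≈ 2.2161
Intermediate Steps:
25015/(-414866) + 317490/(179210 - 1*39742) = 25015*(-1/414866) + 317490/(179210 - 39742) = -25015/414866 + 317490/139468 = -25015/414866 + 317490*(1/139468) = -25015/414866 + 158745/69734 = 16028376790/7232566411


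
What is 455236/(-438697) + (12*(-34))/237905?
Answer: -108481908956/104368209785 ≈ -1.0394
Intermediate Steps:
455236/(-438697) + (12*(-34))/237905 = 455236*(-1/438697) - 408*1/237905 = -455236/438697 - 408/237905 = -108481908956/104368209785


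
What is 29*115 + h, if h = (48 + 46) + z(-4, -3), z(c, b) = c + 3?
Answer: 3428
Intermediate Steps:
z(c, b) = 3 + c
h = 93 (h = (48 + 46) + (3 - 4) = 94 - 1 = 93)
29*115 + h = 29*115 + 93 = 3335 + 93 = 3428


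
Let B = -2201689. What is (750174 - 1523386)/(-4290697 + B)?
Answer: 386606/3246193 ≈ 0.11910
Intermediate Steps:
(750174 - 1523386)/(-4290697 + B) = (750174 - 1523386)/(-4290697 - 2201689) = -773212/(-6492386) = -773212*(-1/6492386) = 386606/3246193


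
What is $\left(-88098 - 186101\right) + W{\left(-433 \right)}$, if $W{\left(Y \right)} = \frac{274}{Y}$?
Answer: $- \frac{118728441}{433} \approx -2.742 \cdot 10^{5}$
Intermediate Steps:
$\left(-88098 - 186101\right) + W{\left(-433 \right)} = \left(-88098 - 186101\right) + \frac{274}{-433} = -274199 + 274 \left(- \frac{1}{433}\right) = -274199 - \frac{274}{433} = - \frac{118728441}{433}$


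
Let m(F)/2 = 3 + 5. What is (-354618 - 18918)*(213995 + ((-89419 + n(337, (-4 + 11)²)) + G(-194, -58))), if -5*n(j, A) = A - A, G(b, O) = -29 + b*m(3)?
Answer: -45363332448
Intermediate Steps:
m(F) = 16 (m(F) = 2*(3 + 5) = 2*8 = 16)
G(b, O) = -29 + 16*b (G(b, O) = -29 + b*16 = -29 + 16*b)
n(j, A) = 0 (n(j, A) = -(A - A)/5 = -⅕*0 = 0)
(-354618 - 18918)*(213995 + ((-89419 + n(337, (-4 + 11)²)) + G(-194, -58))) = (-354618 - 18918)*(213995 + ((-89419 + 0) + (-29 + 16*(-194)))) = -373536*(213995 + (-89419 + (-29 - 3104))) = -373536*(213995 + (-89419 - 3133)) = -373536*(213995 - 92552) = -373536*121443 = -45363332448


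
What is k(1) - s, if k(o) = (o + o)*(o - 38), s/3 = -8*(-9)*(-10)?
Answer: 2086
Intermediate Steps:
s = -2160 (s = 3*(-8*(-9)*(-10)) = 3*(72*(-10)) = 3*(-720) = -2160)
k(o) = 2*o*(-38 + o) (k(o) = (2*o)*(-38 + o) = 2*o*(-38 + o))
k(1) - s = 2*1*(-38 + 1) - 1*(-2160) = 2*1*(-37) + 2160 = -74 + 2160 = 2086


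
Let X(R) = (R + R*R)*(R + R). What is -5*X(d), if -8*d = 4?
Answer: -5/4 ≈ -1.2500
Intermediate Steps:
d = -½ (d = -⅛*4 = -½ ≈ -0.50000)
X(R) = 2*R*(R + R²) (X(R) = (R + R²)*(2*R) = 2*R*(R + R²))
-5*X(d) = -10*(-½)²*(1 - ½) = -10/(4*2) = -5*¼ = -5/4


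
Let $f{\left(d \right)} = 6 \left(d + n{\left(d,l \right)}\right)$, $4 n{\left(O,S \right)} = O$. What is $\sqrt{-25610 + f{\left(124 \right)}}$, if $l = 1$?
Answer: $2 i \sqrt{6170} \approx 157.1 i$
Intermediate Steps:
$n{\left(O,S \right)} = \frac{O}{4}$
$f{\left(d \right)} = \frac{15 d}{2}$ ($f{\left(d \right)} = 6 \left(d + \frac{d}{4}\right) = 6 \frac{5 d}{4} = \frac{15 d}{2}$)
$\sqrt{-25610 + f{\left(124 \right)}} = \sqrt{-25610 + \frac{15}{2} \cdot 124} = \sqrt{-25610 + 930} = \sqrt{-24680} = 2 i \sqrt{6170}$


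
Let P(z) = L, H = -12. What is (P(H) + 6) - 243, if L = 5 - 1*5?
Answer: -237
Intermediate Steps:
L = 0 (L = 5 - 5 = 0)
P(z) = 0
(P(H) + 6) - 243 = (0 + 6) - 243 = 6 - 243 = -237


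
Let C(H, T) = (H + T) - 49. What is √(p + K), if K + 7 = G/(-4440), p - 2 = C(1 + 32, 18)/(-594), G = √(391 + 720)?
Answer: √(-26853208800 - 1208790*√1111)/73260 ≈ 2.2385*I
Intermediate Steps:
G = √1111 ≈ 33.332
C(H, T) = -49 + H + T
p = 593/297 (p = 2 + (-49 + (1 + 32) + 18)/(-594) = 2 + (-49 + 33 + 18)*(-1/594) = 2 + 2*(-1/594) = 2 - 1/297 = 593/297 ≈ 1.9966)
K = -7 - √1111/4440 (K = -7 + √1111/(-4440) = -7 + √1111*(-1/4440) = -7 - √1111/4440 ≈ -7.0075)
√(p + K) = √(593/297 + (-7 - √1111/4440)) = √(-1486/297 - √1111/4440)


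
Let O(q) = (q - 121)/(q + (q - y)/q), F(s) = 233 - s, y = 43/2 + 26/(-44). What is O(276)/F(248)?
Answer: -682/18277 ≈ -0.037315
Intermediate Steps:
y = 230/11 (y = 43*(½) + 26*(-1/44) = 43/2 - 13/22 = 230/11 ≈ 20.909)
O(q) = (-121 + q)/(q + (-230/11 + q)/q) (O(q) = (q - 121)/(q + (q - 1*230/11)/q) = (-121 + q)/(q + (q - 230/11)/q) = (-121 + q)/(q + (-230/11 + q)/q))
O(276)/F(248) = (11*276*(-121 + 276)/(-230 + 11*276 + 11*276²))/(233 - 1*248) = (11*276*155/(-230 + 3036 + 11*76176))/(233 - 248) = (11*276*155/(-230 + 3036 + 837936))/(-15) = (11*276*155/840742)*(-1/15) = (11*276*(1/840742)*155)*(-1/15) = (10230/18277)*(-1/15) = -682/18277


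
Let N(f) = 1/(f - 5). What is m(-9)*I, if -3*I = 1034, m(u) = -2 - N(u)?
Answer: 4653/7 ≈ 664.71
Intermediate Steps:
N(f) = 1/(-5 + f)
m(u) = -2 - 1/(-5 + u)
I = -1034/3 (I = -⅓*1034 = -1034/3 ≈ -344.67)
m(-9)*I = ((9 - 2*(-9))/(-5 - 9))*(-1034/3) = ((9 + 18)/(-14))*(-1034/3) = -1/14*27*(-1034/3) = -27/14*(-1034/3) = 4653/7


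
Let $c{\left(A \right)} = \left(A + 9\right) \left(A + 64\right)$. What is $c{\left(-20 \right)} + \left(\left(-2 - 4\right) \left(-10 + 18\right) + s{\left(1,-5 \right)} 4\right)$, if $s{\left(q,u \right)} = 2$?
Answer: $-524$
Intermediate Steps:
$c{\left(A \right)} = \left(9 + A\right) \left(64 + A\right)$
$c{\left(-20 \right)} + \left(\left(-2 - 4\right) \left(-10 + 18\right) + s{\left(1,-5 \right)} 4\right) = \left(576 + \left(-20\right)^{2} + 73 \left(-20\right)\right) + \left(\left(-2 - 4\right) \left(-10 + 18\right) + 2 \cdot 4\right) = \left(576 + 400 - 1460\right) + \left(\left(-6\right) 8 + 8\right) = -484 + \left(-48 + 8\right) = -484 - 40 = -524$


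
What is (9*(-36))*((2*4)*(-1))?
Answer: 2592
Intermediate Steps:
(9*(-36))*((2*4)*(-1)) = -2592*(-1) = -324*(-8) = 2592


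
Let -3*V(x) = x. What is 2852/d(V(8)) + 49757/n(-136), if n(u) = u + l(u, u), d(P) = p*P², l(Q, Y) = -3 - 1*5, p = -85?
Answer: -2143549/6120 ≈ -350.25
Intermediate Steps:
V(x) = -x/3
l(Q, Y) = -8 (l(Q, Y) = -3 - 5 = -8)
d(P) = -85*P²
n(u) = -8 + u (n(u) = u - 8 = -8 + u)
2852/d(V(8)) + 49757/n(-136) = 2852/((-85*(-⅓*8)²)) + 49757/(-8 - 136) = 2852/((-85*(-8/3)²)) + 49757/(-144) = 2852/((-85*64/9)) + 49757*(-1/144) = 2852/(-5440/9) - 49757/144 = 2852*(-9/5440) - 49757/144 = -6417/1360 - 49757/144 = -2143549/6120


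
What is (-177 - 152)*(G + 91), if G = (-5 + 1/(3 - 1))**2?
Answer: -146405/4 ≈ -36601.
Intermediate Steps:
G = 81/4 (G = (-5 + 1/2)**2 = (-9/2)**2 = 81/4 ≈ 20.250)
(-177 - 152)*(G + 91) = (-177 - 152)*(81/4 + 91) = -329*445/4 = -146405/4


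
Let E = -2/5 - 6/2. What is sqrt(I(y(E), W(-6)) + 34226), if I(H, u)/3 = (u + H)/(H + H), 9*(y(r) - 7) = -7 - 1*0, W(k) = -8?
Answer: sqrt(1677053)/7 ≈ 185.00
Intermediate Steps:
E = -17/5 (E = -2*1/5 - 6*1/2 = -2/5 - 3 = -17/5 ≈ -3.4000)
y(r) = 56/9 (y(r) = 7 + (-7 - 1*0)/9 = 7 + (-7 + 0)/9 = 7 + (1/9)*(-7) = 7 - 7/9 = 56/9)
I(H, u) = 3*(H + u)/(2*H) (I(H, u) = 3*((u + H)/(H + H)) = 3*((H + u)/((2*H))) = 3*((H + u)*(1/(2*H))) = 3*((H + u)/(2*H)) = 3*(H + u)/(2*H))
sqrt(I(y(E), W(-6)) + 34226) = sqrt(3*(56/9 - 8)/(2*(56/9)) + 34226) = sqrt((3/2)*(9/56)*(-16/9) + 34226) = sqrt(-3/7 + 34226) = sqrt(239579/7) = sqrt(1677053)/7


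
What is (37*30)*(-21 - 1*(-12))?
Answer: -9990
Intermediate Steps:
(37*30)*(-21 - 1*(-12)) = 1110*(-21 + 12) = 1110*(-9) = -9990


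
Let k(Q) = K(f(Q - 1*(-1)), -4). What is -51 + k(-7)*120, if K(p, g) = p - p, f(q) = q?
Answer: -51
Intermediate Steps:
K(p, g) = 0
k(Q) = 0
-51 + k(-7)*120 = -51 + 0*120 = -51 + 0 = -51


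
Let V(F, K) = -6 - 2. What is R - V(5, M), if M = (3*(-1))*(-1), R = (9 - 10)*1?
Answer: 7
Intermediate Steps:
R = -1 (R = -1*1 = -1)
M = 3 (M = -3*(-1) = 3)
V(F, K) = -8
R - V(5, M) = -1 - 1*(-8) = -1 + 8 = 7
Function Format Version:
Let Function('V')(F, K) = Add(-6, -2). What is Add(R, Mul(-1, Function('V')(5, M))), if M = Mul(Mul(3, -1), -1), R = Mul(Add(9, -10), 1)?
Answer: 7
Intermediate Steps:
R = -1 (R = Mul(-1, 1) = -1)
M = 3 (M = Mul(-3, -1) = 3)
Function('V')(F, K) = -8
Add(R, Mul(-1, Function('V')(5, M))) = Add(-1, Mul(-1, -8)) = Add(-1, 8) = 7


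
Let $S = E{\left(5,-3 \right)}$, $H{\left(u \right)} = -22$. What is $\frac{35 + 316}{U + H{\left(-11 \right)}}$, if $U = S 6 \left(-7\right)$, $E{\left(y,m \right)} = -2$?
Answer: $\frac{351}{62} \approx 5.6613$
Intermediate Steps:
$S = -2$
$U = 84$ ($U = \left(-2\right) 6 \left(-7\right) = \left(-12\right) \left(-7\right) = 84$)
$\frac{35 + 316}{U + H{\left(-11 \right)}} = \frac{35 + 316}{84 - 22} = \frac{351}{62}$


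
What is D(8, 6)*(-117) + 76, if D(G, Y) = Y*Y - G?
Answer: -3200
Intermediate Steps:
D(G, Y) = Y² - G
D(8, 6)*(-117) + 76 = (6² - 1*8)*(-117) + 76 = (36 - 8)*(-117) + 76 = 28*(-117) + 76 = -3276 + 76 = -3200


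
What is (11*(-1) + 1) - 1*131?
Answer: -141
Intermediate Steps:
(11*(-1) + 1) - 1*131 = (-11 + 1) - 131 = -10 - 131 = -141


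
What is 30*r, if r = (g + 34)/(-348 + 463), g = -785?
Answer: -4506/23 ≈ -195.91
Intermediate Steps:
r = -751/115 (r = (-785 + 34)/(-348 + 463) = -751/115 ≈ -6.5304)
30*r = 30*(-751/115) = -4506/23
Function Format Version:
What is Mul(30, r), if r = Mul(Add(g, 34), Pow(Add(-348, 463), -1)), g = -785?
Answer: Rational(-4506, 23) ≈ -195.91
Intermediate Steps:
r = Rational(-751, 115) (r = Mul(Add(-785, 34), Pow(Add(-348, 463), -1)) = Mul(-751, Pow(115, -1)) = Mul(-751, Rational(1, 115)) = Rational(-751, 115) ≈ -6.5304)
Mul(30, r) = Mul(30, Rational(-751, 115)) = Rational(-4506, 23)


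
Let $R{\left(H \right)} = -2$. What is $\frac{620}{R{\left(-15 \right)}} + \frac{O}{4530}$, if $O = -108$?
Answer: $- \frac{234068}{755} \approx -310.02$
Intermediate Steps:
$\frac{620}{R{\left(-15 \right)}} + \frac{O}{4530} = \frac{620}{-2} - \frac{108}{4530} = 620 \left(- \frac{1}{2}\right) - \frac{18}{755} = -310 - \frac{18}{755} = - \frac{234068}{755}$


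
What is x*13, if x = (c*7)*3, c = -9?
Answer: -2457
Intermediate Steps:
x = -189 (x = -9*7*3 = -63*3 = -189)
x*13 = -189*13 = -2457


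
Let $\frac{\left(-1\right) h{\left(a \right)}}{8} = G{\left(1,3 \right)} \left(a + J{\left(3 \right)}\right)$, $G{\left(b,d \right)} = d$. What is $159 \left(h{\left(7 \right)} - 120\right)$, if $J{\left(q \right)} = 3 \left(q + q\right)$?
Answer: $-114480$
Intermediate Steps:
$J{\left(q \right)} = 6 q$ ($J{\left(q \right)} = 3 \cdot 2 q = 6 q$)
$h{\left(a \right)} = -432 - 24 a$ ($h{\left(a \right)} = - 8 \cdot 3 \left(a + 6 \cdot 3\right) = - 8 \cdot 3 \left(a + 18\right) = - 8 \cdot 3 \left(18 + a\right) = - 8 \left(54 + 3 a\right) = -432 - 24 a$)
$159 \left(h{\left(7 \right)} - 120\right) = 159 \left(\left(-432 - 168\right) - 120\right) = 159 \left(-600 - 120\right) = 159 \left(-720\right) = -114480$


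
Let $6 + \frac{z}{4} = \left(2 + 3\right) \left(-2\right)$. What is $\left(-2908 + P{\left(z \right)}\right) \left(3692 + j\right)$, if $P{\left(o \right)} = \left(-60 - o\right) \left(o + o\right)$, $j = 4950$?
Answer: $-29555640$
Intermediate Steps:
$z = -64$ ($z = -24 + 4 \left(2 + 3\right) \left(-2\right) = -24 + 4 \cdot 5 \left(-2\right) = -24 + 4 \left(-10\right) = -24 - 40 = -64$)
$P{\left(o \right)} = 2 o \left(-60 - o\right)$ ($P{\left(o \right)} = \left(-60 - o\right) 2 o = 2 o \left(-60 - o\right)$)
$\left(-2908 + P{\left(z \right)}\right) \left(3692 + j\right) = \left(-2908 - - 128 \left(60 - 64\right)\right) \left(3692 + 4950\right) = \left(-2908 - \left(-128\right) \left(-4\right)\right) 8642 = \left(-2908 - 512\right) 8642 = \left(-3420\right) 8642 = -29555640$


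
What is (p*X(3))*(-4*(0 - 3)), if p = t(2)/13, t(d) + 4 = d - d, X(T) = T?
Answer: -144/13 ≈ -11.077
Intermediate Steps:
t(d) = -4 (t(d) = -4 + (d - d) = -4 + 0 = -4)
p = -4/13 ≈ -0.30769
(p*X(3))*(-4*(0 - 3)) = (-4/13*3)*(-4*(0 - 3)) = -(-48)*(-3)/13 = -12/13*12 = -144/13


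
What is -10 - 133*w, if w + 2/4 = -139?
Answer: 37087/2 ≈ 18544.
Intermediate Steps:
w = -279/2 (w = -1/2 - 139 = -279/2 ≈ -139.50)
-10 - 133*w = -10 - 133*(-279/2) = -10 + 37107/2 = 37087/2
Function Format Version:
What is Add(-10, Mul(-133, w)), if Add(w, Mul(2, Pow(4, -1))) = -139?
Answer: Rational(37087, 2) ≈ 18544.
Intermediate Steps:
w = Rational(-279, 2) (w = Add(Rational(-1, 2), -139) = Rational(-279, 2) ≈ -139.50)
Add(-10, Mul(-133, w)) = Add(-10, Mul(-133, Rational(-279, 2))) = Add(-10, Rational(37107, 2)) = Rational(37087, 2)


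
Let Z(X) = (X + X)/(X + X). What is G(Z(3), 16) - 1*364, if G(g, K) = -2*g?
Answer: -366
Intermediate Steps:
Z(X) = 1 (Z(X) = (2*X)/((2*X)) = (2*X)*(1/(2*X)) = 1)
G(Z(3), 16) - 1*364 = -2*1 - 1*364 = -2 - 364 = -366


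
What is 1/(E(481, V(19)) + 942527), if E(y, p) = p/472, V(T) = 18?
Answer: 236/222436381 ≈ 1.0610e-6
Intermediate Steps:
E(y, p) = p/472 (E(y, p) = p*(1/472) = p/472)
1/(E(481, V(19)) + 942527) = 1/((1/472)*18 + 942527) = 1/(9/236 + 942527) = 1/(222436381/236) = 236/222436381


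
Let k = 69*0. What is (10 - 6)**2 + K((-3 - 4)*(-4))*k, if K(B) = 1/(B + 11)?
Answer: 16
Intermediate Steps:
K(B) = 1/(11 + B)
k = 0
(10 - 6)**2 + K((-3 - 4)*(-4))*k = (10 - 6)**2 + 0/(11 + (-3 - 4)*(-4)) = 4**2 + 0/(11 - 7*(-4)) = 16 + 0/(11 + 28) = 16 + 0/39 = 16 + (1/39)*0 = 16 + 0 = 16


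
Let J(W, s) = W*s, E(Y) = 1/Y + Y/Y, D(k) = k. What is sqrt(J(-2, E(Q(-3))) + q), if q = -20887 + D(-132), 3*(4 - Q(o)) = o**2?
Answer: I*sqrt(21023) ≈ 144.99*I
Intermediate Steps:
Q(o) = 4 - o**2/3
E(Y) = 1 + 1/Y (E(Y) = 1/Y + 1 = 1 + 1/Y)
q = -21019 (q = -20887 - 132 = -21019)
sqrt(J(-2, E(Q(-3))) + q) = sqrt(-2*(1 + (4 - 1/3*(-3)**2))/(4 - 1/3*(-3)**2) - 21019) = sqrt(-2*(1 + (4 - 1/3*9))/(4 - 1/3*9) - 21019) = sqrt(-2*(1 + (4 - 3))/(4 - 3) - 21019) = sqrt(-2*(1 + 1)/1 - 21019) = sqrt(-2*2 - 21019) = sqrt(-4 - 21019) = sqrt(-21023) = I*sqrt(21023)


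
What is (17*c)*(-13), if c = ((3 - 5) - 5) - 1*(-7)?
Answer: 0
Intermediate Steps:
c = 0 (c = (-2 - 5) + 7 = -7 + 7 = 0)
(17*c)*(-13) = (17*0)*(-13) = 0*(-13) = 0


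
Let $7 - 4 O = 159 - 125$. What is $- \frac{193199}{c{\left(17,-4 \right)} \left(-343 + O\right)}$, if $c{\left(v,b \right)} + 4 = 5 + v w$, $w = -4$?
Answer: $- \frac{772796}{93733} \approx -8.2447$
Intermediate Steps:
$O = - \frac{27}{4}$ ($O = \frac{7}{4} - \frac{159 - 125}{4} = \frac{7}{4} - \frac{17}{2} = - \frac{27}{4} \approx -6.75$)
$c{\left(v,b \right)} = 1 - 4 v$ ($c{\left(v,b \right)} = -4 + \left(5 + v \left(-4\right)\right) = -4 - \left(-5 + 4 v\right) = 1 - 4 v$)
$- \frac{193199}{c{\left(17,-4 \right)} \left(-343 + O\right)} = - \frac{193199}{\left(1 - 68\right) \left(-343 - \frac{27}{4}\right)} = - \frac{193199}{\left(1 - 68\right) \left(- \frac{1399}{4}\right)} = - \frac{193199}{\left(-67\right) \left(- \frac{1399}{4}\right)} = - \frac{193199}{\frac{93733}{4}} = \left(-193199\right) \frac{4}{93733} = - \frac{772796}{93733}$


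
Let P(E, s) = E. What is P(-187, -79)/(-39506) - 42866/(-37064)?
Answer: 425098791/366062596 ≈ 1.1613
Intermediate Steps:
P(-187, -79)/(-39506) - 42866/(-37064) = -187/(-39506) - 42866/(-37064) = -187*(-1/39506) - 42866*(-1/37064) = 187/39506 + 21433/18532 = 425098791/366062596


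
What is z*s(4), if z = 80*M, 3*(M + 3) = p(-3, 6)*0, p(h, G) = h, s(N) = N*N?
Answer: -3840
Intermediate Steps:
s(N) = N²
M = -3 (M = -3 + (-3*0)/3 = -3 + (⅓)*0 = -3 + 0 = -3)
z = -240 (z = 80*(-3) = -240)
z*s(4) = -240*4² = -240*16 = -3840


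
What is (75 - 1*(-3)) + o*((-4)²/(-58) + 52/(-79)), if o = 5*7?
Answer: 103798/2291 ≈ 45.307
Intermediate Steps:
o = 35
(75 - 1*(-3)) + o*((-4)²/(-58) + 52/(-79)) = (75 - 1*(-3)) + 35*((-4)²/(-58) + 52/(-79)) = (75 + 3) + 35*(16*(-1/58) + 52*(-1/79)) = 78 + 35*(-8/29 - 52/79) = 78 + 35*(-2140/2291) = 78 - 74900/2291 = 103798/2291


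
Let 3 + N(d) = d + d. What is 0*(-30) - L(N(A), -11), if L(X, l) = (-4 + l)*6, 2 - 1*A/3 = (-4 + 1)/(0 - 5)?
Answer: 90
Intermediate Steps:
A = 21/5 (A = 6 - 3*(-4 + 1)/(0 - 5) = 6 - (-9)/(-5) = 6 - (-9)*(-1)/5 = 6 - 3*⅗ = 6 - 9/5 = 21/5 ≈ 4.2000)
N(d) = -3 + 2*d (N(d) = -3 + (d + d) = -3 + 2*d)
L(X, l) = -24 + 6*l
0*(-30) - L(N(A), -11) = 0*(-30) - (-24 + 6*(-11)) = 0 - (-24 - 66) = 0 - 1*(-90) = 0 + 90 = 90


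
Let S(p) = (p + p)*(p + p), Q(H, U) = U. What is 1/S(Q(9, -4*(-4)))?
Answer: 1/1024 ≈ 0.00097656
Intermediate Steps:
S(p) = 4*p**2 (S(p) = (2*p)*(2*p) = 4*p**2)
1/S(Q(9, -4*(-4))) = 1/(4*(-4*(-4))**2) = 1/(4*16**2) = 1/(4*256) = 1/1024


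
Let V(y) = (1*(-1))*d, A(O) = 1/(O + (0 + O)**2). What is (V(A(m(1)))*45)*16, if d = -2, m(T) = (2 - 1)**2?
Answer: 1440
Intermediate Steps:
m(T) = 1 (m(T) = 1**2 = 1)
A(O) = 1/(O + O**2)
V(y) = 2 (V(y) = (1*(-1))*(-2) = -1*(-2) = 2)
(V(A(m(1)))*45)*16 = (2*45)*16 = 90*16 = 1440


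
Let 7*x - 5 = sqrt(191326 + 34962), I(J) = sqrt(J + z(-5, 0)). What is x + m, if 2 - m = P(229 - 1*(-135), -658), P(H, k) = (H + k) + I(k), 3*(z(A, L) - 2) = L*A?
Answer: 2077/7 + 4*sqrt(14143)/7 - 4*I*sqrt(41) ≈ 364.67 - 25.612*I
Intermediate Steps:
z(A, L) = 2 + A*L/3 (z(A, L) = 2 + (L*A)/3 = 2 + (A*L)/3 = 2 + A*L/3)
I(J) = sqrt(2 + J) (I(J) = sqrt(J + (2 + (1/3)*(-5)*0)) = sqrt(J + (2 + 0)) = sqrt(J + 2) = sqrt(2 + J))
P(H, k) = H + k + sqrt(2 + k) (P(H, k) = (H + k) + sqrt(2 + k) = H + k + sqrt(2 + k))
m = 296 - 4*I*sqrt(41) (m = 2 - ((229 - 1*(-135)) - 658 + sqrt(2 - 658)) = 2 - ((229 + 135) - 658 + sqrt(-656)) = 2 - (364 - 658 + 4*I*sqrt(41)) = 2 - (-294 + 4*I*sqrt(41)) = 2 + (294 - 4*I*sqrt(41)) = 296 - 4*I*sqrt(41) ≈ 296.0 - 25.612*I)
x = 5/7 + 4*sqrt(14143)/7 (x = 5/7 + sqrt(191326 + 34962)/7 = 5/7 + sqrt(226288)/7 = 5/7 + (4*sqrt(14143))/7 = 5/7 + 4*sqrt(14143)/7 ≈ 68.671)
x + m = (5/7 + 4*sqrt(14143)/7) + (296 - 4*I*sqrt(41)) = 2077/7 + 4*sqrt(14143)/7 - 4*I*sqrt(41)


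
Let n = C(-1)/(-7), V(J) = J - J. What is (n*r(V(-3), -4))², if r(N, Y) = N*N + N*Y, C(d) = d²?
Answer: 0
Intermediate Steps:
V(J) = 0
n = -⅐ (n = (-1)²/(-7) = 1*(-⅐) = -⅐ ≈ -0.14286)
r(N, Y) = N² + N*Y
(n*r(V(-3), -4))² = (-0*(0 - 4))² = (-0*(-4))² = (-⅐*0)² = 0² = 0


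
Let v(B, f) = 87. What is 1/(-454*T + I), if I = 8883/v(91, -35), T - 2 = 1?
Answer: -29/36537 ≈ -0.00079372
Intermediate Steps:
T = 3 (T = 2 + 1 = 3)
I = 2961/29 (I = 8883/87 = 8883*(1/87) = 2961/29 ≈ 102.10)
1/(-454*T + I) = 1/(-454*3 + 2961/29) = 1/(-1362 + 2961/29) = 1/(-36537/29) = -29/36537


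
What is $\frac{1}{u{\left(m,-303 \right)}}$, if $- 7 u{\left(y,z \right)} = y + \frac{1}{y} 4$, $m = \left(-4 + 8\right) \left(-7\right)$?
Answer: $\frac{49}{197} \approx 0.24873$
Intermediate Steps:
$m = -28$ ($m = 4 \left(-7\right) = -28$)
$u{\left(y,z \right)} = - \frac{4}{7 y} - \frac{y}{7}$ ($u{\left(y,z \right)} = - \frac{y + \frac{1}{y} 4}{7} = - \frac{y + \frac{4}{y}}{7} = - \frac{4}{7 y} - \frac{y}{7}$)
$\frac{1}{u{\left(m,-303 \right)}} = \frac{1}{\frac{1}{7} \frac{1}{-28} \left(-4 - \left(-28\right)^{2}\right)} = \frac{1}{\frac{1}{7} \left(- \frac{1}{28}\right) \left(-4 - 784\right)} = \frac{1}{\frac{1}{7} \left(- \frac{1}{28}\right) \left(-788\right)} = \frac{1}{\frac{197}{49}} = \frac{49}{197}$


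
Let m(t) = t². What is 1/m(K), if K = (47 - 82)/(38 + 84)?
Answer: 14884/1225 ≈ 12.150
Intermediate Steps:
K = -35/122 ≈ -0.28689
1/m(K) = 1/((-35/122)²) = 1/(1225/14884) = 14884/1225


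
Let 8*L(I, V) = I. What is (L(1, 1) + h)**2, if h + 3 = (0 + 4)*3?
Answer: 5329/64 ≈ 83.266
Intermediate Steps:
L(I, V) = I/8
h = 9 (h = -3 + (0 + 4)*3 = -3 + 4*3 = -3 + 12 = 9)
(L(1, 1) + h)**2 = ((1/8)*1 + 9)**2 = (1/8 + 9)**2 = (73/8)**2 = 5329/64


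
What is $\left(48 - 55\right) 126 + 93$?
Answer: $-789$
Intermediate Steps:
$\left(48 - 55\right) 126 + 93 = \left(-7\right) 126 + 93 = -882 + 93 = -789$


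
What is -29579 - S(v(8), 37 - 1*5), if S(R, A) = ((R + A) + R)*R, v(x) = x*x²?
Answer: -570251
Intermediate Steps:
v(x) = x³
S(R, A) = R*(A + 2*R) (S(R, A) = ((A + R) + R)*R = (A + 2*R)*R = R*(A + 2*R))
-29579 - S(v(8), 37 - 1*5) = -29579 - 8³*((37 - 1*5) + 2*8³) = -29579 - 512*((37 - 5) + 2*512) = -29579 - 512*(32 + 1024) = -29579 - 512*1056 = -29579 - 1*540672 = -29579 - 540672 = -570251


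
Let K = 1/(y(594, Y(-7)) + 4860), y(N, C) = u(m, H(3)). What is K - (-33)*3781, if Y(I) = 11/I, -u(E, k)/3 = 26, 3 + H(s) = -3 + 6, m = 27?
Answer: 596664487/4782 ≈ 1.2477e+5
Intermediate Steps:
H(s) = 0 (H(s) = -3 + (-3 + 6) = -3 + 3 = 0)
u(E, k) = -78 (u(E, k) = -3*26 = -78)
y(N, C) = -78
K = 1/4782 (K = 1/(-78 + 4860) = 1/4782 ≈ 0.00020912)
K - (-33)*3781 = 1/4782 - (-33)*3781 = 1/4782 - 1*(-124773) = 1/4782 + 124773 = 596664487/4782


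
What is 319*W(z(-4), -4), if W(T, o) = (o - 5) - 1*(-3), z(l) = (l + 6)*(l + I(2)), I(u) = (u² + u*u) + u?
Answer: -1914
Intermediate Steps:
I(u) = u + 2*u² (I(u) = (u² + u²) + u = 2*u² + u = u + 2*u²)
z(l) = (6 + l)*(10 + l) (z(l) = (l + 6)*(l + 2*(1 + 2*2)) = (6 + l)*(l + 2*(1 + 4)) = (6 + l)*(l + 2*5) = (6 + l)*(l + 10) = (6 + l)*(10 + l))
W(T, o) = -2 + o (W(T, o) = (-5 + o) + 3 = -2 + o)
319*W(z(-4), -4) = 319*(-2 - 4) = 319*(-6) = -1914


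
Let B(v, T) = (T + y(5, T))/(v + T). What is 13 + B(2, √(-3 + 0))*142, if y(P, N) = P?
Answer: 1937/7 - 426*I*√3/7 ≈ 276.71 - 105.41*I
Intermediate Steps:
B(v, T) = (5 + T)/(T + v) (B(v, T) = (T + 5)/(v + T) = (5 + T)/(T + v))
13 + B(2, √(-3 + 0))*142 = 13 + ((5 + √(-3 + 0))/(√(-3 + 0) + 2))*142 = 13 + ((5 + √(-3))/(√(-3) + 2))*142 = 13 + ((5 + I*√3)/(I*√3 + 2))*142 = 13 + ((5 + I*√3)/(2 + I*√3))*142 = 13 + 142*(5 + I*√3)/(2 + I*√3)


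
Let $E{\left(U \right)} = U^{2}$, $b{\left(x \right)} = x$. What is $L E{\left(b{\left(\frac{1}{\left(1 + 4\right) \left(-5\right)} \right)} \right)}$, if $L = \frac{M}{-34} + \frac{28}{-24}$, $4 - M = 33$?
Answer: $- \frac{16}{31875} \approx -0.00050196$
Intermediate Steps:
$M = -29$ ($M = 4 - 33 = -29$)
$L = - \frac{16}{51}$ ($L = - \frac{29}{-34} + \frac{28}{-24} = \left(-29\right) \left(- \frac{1}{34}\right) + 28 \left(- \frac{1}{24}\right) = \frac{29}{34} - \frac{7}{6} = - \frac{16}{51} \approx -0.31373$)
$L E{\left(b{\left(\frac{1}{\left(1 + 4\right) \left(-5\right)} \right)} \right)} = - \frac{16 \left(\frac{1}{\left(1 + 4\right) \left(-5\right)}\right)^{2}}{51} = - \frac{16 \left(\frac{1}{5 \left(-5\right)}\right)^{2}}{51} = - \frac{16 \left(\frac{1}{-25}\right)^{2}}{51} = - \frac{16 \left(- \frac{1}{25}\right)^{2}}{51} = \left(- \frac{16}{51}\right) \frac{1}{625} = - \frac{16}{31875}$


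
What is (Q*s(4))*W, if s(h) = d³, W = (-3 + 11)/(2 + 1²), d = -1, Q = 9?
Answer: -24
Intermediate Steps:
W = 8/3 (W = 8/(2 + 1) = 8/3 ≈ 2.6667)
s(h) = -1 (s(h) = (-1)³ = -1)
(Q*s(4))*W = (9*(-1))*(8/3) = -9*8/3 = -24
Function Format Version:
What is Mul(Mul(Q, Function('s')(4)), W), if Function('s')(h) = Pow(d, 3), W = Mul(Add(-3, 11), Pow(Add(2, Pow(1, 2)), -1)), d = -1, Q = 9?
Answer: -24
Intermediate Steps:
W = Rational(8, 3) (W = Mul(8, Pow(Add(2, 1), -1)) = Mul(8, Pow(3, -1)) = Mul(8, Rational(1, 3)) = Rational(8, 3) ≈ 2.6667)
Function('s')(h) = -1 (Function('s')(h) = Pow(-1, 3) = -1)
Mul(Mul(Q, Function('s')(4)), W) = Mul(Mul(9, -1), Rational(8, 3)) = Mul(-9, Rational(8, 3)) = -24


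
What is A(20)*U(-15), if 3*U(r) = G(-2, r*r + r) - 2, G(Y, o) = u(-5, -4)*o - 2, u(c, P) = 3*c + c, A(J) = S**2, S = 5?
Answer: -105100/3 ≈ -35033.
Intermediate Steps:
A(J) = 25 (A(J) = 5**2 = 25)
u(c, P) = 4*c
G(Y, o) = -2 - 20*o (G(Y, o) = (4*(-5))*o - 2 = -20*o - 2 = -2 - 20*o)
U(r) = -4/3 - 20*r/3 - 20*r**2/3 (U(r) = ((-2 - 20*(r*r + r)) - 2)/3 = ((-2 - 20*(r**2 + r)) - 2)/3 = ((-2 - 20*(r + r**2)) - 2)/3 = ((-2 + (-20*r - 20*r**2)) - 2)/3 = ((-2 - 20*r - 20*r**2) - 2)/3 = (-4 - 20*r - 20*r**2)/3 = -4/3 - 20*r/3 - 20*r**2/3)
A(20)*U(-15) = 25*(-4/3 - 20/3*(-15)*(1 - 15)) = 25*(-4/3 - 20/3*(-15)*(-14)) = 25*(-4/3 - 1400) = 25*(-4204/3) = -105100/3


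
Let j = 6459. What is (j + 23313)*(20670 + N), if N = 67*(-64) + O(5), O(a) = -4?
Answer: 487605816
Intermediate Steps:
N = -4292 (N = 67*(-64) - 4 = -4288 - 4 = -4292)
(j + 23313)*(20670 + N) = (6459 + 23313)*(20670 - 4292) = 29772*16378 = 487605816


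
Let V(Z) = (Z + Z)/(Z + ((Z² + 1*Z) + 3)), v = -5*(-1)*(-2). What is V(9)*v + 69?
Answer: 1143/17 ≈ 67.235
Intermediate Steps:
v = -10 (v = 5*(-2) = -10)
V(Z) = 2*Z/(3 + Z² + 2*Z) (V(Z) = (2*Z)/(Z + ((Z² + Z) + 3)) = (2*Z)/(Z + ((Z + Z²) + 3)) = (2*Z)/(Z + (3 + Z + Z²)) = (2*Z)/(3 + Z² + 2*Z) = 2*Z/(3 + Z² + 2*Z))
V(9)*v + 69 = (2*9/(3 + 9² + 2*9))*(-10) + 69 = (2*9/(3 + 81 + 18))*(-10) + 69 = (2*9/102)*(-10) + 69 = (2*9*(1/102))*(-10) + 69 = (3/17)*(-10) + 69 = -30/17 + 69 = 1143/17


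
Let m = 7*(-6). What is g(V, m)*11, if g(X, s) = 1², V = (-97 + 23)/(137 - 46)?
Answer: 11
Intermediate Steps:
m = -42
V = -74/91 ≈ -0.81319
g(X, s) = 1
g(V, m)*11 = 1*11 = 11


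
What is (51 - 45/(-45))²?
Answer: 2704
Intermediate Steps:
(51 - 45/(-45))² = (51 - 45*(-1/45))² = (51 + 1)² = 52² = 2704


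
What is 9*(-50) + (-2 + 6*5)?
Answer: -422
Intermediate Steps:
9*(-50) + (-2 + 6*5) = -450 + (-2 + 30) = -450 + 28 = -422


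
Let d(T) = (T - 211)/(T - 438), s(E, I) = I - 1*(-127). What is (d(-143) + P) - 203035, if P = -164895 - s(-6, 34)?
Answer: -213860517/581 ≈ -3.6809e+5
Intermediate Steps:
s(E, I) = 127 + I (s(E, I) = I + 127 = 127 + I)
d(T) = (-211 + T)/(-438 + T)
P = -165056 (P = -164895 - (127 + 34) = -164895 - 1*161 = -164895 - 161 = -165056)
(d(-143) + P) - 203035 = ((-211 - 143)/(-438 - 143) - 165056) - 203035 = (-354/(-581) - 165056) - 203035 = (-1/581*(-354) - 165056) - 203035 = (354/581 - 165056) - 203035 = -95897182/581 - 203035 = -213860517/581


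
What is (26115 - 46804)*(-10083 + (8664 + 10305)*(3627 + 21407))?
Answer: -9824375705607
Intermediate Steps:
(26115 - 46804)*(-10083 + (8664 + 10305)*(3627 + 21407)) = -20689*(-10083 + 18969*25034) = -20689*(-10083 + 474869946) = -20689*474859863 = -9824375705607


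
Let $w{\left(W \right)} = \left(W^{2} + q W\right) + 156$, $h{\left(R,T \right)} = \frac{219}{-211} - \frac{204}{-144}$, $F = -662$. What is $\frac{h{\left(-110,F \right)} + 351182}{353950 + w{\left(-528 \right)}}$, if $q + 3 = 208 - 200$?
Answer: $\frac{889193783}{1595793000} \approx 0.55721$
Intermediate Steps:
$h{\left(R,T \right)} = \frac{959}{2532}$ ($h{\left(R,T \right)} = 219 \left(- \frac{1}{211}\right) - - \frac{17}{12} = - \frac{219}{211} + \frac{17}{12} = \frac{959}{2532}$)
$q = 5$ ($q = -3 + \left(208 - 200\right) = -3 + 8 = 5$)
$w{\left(W \right)} = 156 + W^{2} + 5 W$ ($w{\left(W \right)} = \left(W^{2} + 5 W\right) + 156 = 156 + W^{2} + 5 W$)
$\frac{h{\left(-110,F \right)} + 351182}{353950 + w{\left(-528 \right)}} = \frac{\frac{959}{2532} + 351182}{353950 + \left(156 + \left(-528\right)^{2} + 5 \left(-528\right)\right)} = \frac{889193783}{2532 \left(353950 + \left(156 + 278784 - 2640\right)\right)} = \frac{889193783}{2532 \left(353950 + 276300\right)} = \frac{889193783}{2532 \cdot 630250} = \frac{889193783}{2532} \cdot \frac{1}{630250} = \frac{889193783}{1595793000}$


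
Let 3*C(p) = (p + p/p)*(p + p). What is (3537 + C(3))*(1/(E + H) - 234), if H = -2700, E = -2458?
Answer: -4278719285/5158 ≈ -8.2953e+5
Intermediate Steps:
C(p) = 2*p*(1 + p)/3 (C(p) = ((p + p/p)*(p + p))/3 = ((p + 1)*(2*p))/3 = ((1 + p)*(2*p))/3 = (2*p*(1 + p))/3 = 2*p*(1 + p)/3)
(3537 + C(3))*(1/(E + H) - 234) = (3537 + (2/3)*3*(1 + 3))*(1/(-2458 - 2700) - 234) = (3537 + (2/3)*3*4)*(1/(-5158) - 234) = (3537 + 8)*(-1/5158 - 234) = 3545*(-1206973/5158) = -4278719285/5158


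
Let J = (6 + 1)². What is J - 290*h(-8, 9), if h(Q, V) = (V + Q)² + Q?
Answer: 2079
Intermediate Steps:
J = 49 (J = 7² = 49)
h(Q, V) = Q + (Q + V)² (h(Q, V) = (Q + V)² + Q = Q + (Q + V)²)
J - 290*h(-8, 9) = 49 - 290*(-8 + (-8 + 9)²) = 49 - 290*(-8 + 1²) = 49 - 290*(-8 + 1) = 49 - 290*(-7) = 49 + 2030 = 2079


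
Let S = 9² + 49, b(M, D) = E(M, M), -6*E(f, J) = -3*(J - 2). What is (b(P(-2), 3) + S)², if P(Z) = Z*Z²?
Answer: 15625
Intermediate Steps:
P(Z) = Z³
E(f, J) = -1 + J/2 (E(f, J) = -(-1)*(J - 2)/2 = -(-1)*(-2 + J)/2 = -(6 - 3*J)/6 = -1 + J/2)
b(M, D) = -1 + M/2
S = 130 (S = 81 + 49 = 130)
(b(P(-2), 3) + S)² = ((-1 + (½)*(-2)³) + 130)² = ((-1 + (½)*(-8)) + 130)² = ((-1 - 4) + 130)² = (-5 + 130)² = 125² = 15625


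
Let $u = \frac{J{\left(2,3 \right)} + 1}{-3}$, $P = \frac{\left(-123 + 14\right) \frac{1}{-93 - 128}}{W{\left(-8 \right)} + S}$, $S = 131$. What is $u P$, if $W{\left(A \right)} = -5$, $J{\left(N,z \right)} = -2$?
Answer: $\frac{109}{83538} \approx 0.0013048$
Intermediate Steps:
$P = \frac{109}{27846}$ ($P = \frac{\left(-123 + 14\right) \frac{1}{-93 - 128}}{-5 + 131} = \frac{\left(-109\right) \frac{1}{-221}}{126} = \left(-109\right) \left(- \frac{1}{221}\right) \frac{1}{126} = \frac{109}{221} \cdot \frac{1}{126} = \frac{109}{27846} \approx 0.0039144$)
$u = \frac{1}{3}$ ($u = \frac{-2 + 1}{-3} = \left(- \frac{1}{3}\right) \left(-1\right) = \frac{1}{3} \approx 0.33333$)
$u P = \frac{1}{3} \cdot \frac{109}{27846} = \frac{109}{83538}$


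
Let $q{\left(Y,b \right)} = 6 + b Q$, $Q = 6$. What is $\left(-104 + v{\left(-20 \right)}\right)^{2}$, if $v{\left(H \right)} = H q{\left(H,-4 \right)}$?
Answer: $65536$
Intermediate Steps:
$q{\left(Y,b \right)} = 6 + 6 b$ ($q{\left(Y,b \right)} = 6 + b 6 = 6 + 6 b$)
$v{\left(H \right)} = - 18 H$ ($v{\left(H \right)} = H \left(6 + 6 \left(-4\right)\right) = H \left(6 - 24\right) = H \left(-18\right) = - 18 H$)
$\left(-104 + v{\left(-20 \right)}\right)^{2} = \left(-104 - -360\right)^{2} = \left(-104 + 360\right)^{2} = 256^{2} = 65536$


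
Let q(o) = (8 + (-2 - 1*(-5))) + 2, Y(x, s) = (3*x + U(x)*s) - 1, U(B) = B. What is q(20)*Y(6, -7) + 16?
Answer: -309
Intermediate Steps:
Y(x, s) = -1 + 3*x + s*x (Y(x, s) = (3*x + x*s) - 1 = (3*x + s*x) - 1 = -1 + 3*x + s*x)
q(o) = 13 (q(o) = (8 + (-2 + 5)) + 2 = (8 + 3) + 2 = 11 + 2 = 13)
q(20)*Y(6, -7) + 16 = 13*(-1 + 3*6 - 7*6) + 16 = 13*(-1 + 18 - 42) + 16 = 13*(-25) + 16 = -325 + 16 = -309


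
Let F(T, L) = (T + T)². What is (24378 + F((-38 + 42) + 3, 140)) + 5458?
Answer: 30032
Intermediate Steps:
F(T, L) = 4*T² (F(T, L) = (2*T)² = 4*T²)
(24378 + F((-38 + 42) + 3, 140)) + 5458 = (24378 + 4*((-38 + 42) + 3)²) + 5458 = (24378 + 4*(4 + 3)²) + 5458 = (24378 + 4*7²) + 5458 = (24378 + 4*49) + 5458 = (24378 + 196) + 5458 = 24574 + 5458 = 30032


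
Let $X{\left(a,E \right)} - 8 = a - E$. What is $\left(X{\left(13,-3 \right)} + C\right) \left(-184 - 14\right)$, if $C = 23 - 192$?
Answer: $28710$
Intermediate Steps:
$C = -169$
$X{\left(a,E \right)} = 8 + a - E$ ($X{\left(a,E \right)} = 8 - \left(E - a\right) = 8 + a - E$)
$\left(X{\left(13,-3 \right)} + C\right) \left(-184 - 14\right) = \left(\left(8 + 13 - -3\right) - 169\right) \left(-184 - 14\right) = \left(\left(8 + 13 + 3\right) - 169\right) \left(-198\right) = \left(24 - 169\right) \left(-198\right) = \left(-145\right) \left(-198\right) = 28710$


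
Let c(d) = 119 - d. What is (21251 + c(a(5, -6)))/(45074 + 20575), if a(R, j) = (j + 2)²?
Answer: 7118/21883 ≈ 0.32528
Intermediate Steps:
a(R, j) = (2 + j)²
(21251 + c(a(5, -6)))/(45074 + 20575) = (21251 + (119 - (2 - 6)²))/(45074 + 20575) = (21251 + (119 - 1*(-4)²))/65649 = (21251 + (119 - 1*16))*(1/65649) = (21251 + (119 - 16))*(1/65649) = (21251 + 103)*(1/65649) = 21354*(1/65649) = 7118/21883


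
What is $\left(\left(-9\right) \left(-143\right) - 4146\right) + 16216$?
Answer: $13357$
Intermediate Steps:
$\left(\left(-9\right) \left(-143\right) - 4146\right) + 16216 = \left(1287 - 4146\right) + 16216 = -2859 + 16216 = 13357$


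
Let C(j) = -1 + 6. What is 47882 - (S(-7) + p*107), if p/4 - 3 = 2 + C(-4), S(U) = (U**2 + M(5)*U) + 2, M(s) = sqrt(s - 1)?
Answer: 43565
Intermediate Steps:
M(s) = sqrt(-1 + s)
C(j) = 5
S(U) = 2 + U**2 + 2*U (S(U) = (U**2 + sqrt(-1 + 5)*U) + 2 = (U**2 + sqrt(4)*U) + 2 = (U**2 + 2*U) + 2 = 2 + U**2 + 2*U)
p = 40 (p = 12 + 4*(2 + 5) = 12 + 4*7 = 12 + 28 = 40)
47882 - (S(-7) + p*107) = 47882 - ((2 + (-7)**2 + 2*(-7)) + 40*107) = 47882 - ((2 + 49 - 14) + 4280) = 47882 - (37 + 4280) = 47882 - 1*4317 = 47882 - 4317 = 43565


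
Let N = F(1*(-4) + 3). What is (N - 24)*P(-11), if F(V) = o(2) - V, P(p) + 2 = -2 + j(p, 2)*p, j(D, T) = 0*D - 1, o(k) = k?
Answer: -147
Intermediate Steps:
j(D, T) = -1 (j(D, T) = 0 - 1 = -1)
P(p) = -4 - p (P(p) = -2 + (-2 - p) = -4 - p)
F(V) = 2 - V
N = 3 (N = 2 - (1*(-4) + 3) = 2 - (-4 + 3) = 2 - 1*(-1) = 2 + 1 = 3)
(N - 24)*P(-11) = (3 - 24)*(-4 - 1*(-11)) = -21*(-4 + 11) = -21*7 = -147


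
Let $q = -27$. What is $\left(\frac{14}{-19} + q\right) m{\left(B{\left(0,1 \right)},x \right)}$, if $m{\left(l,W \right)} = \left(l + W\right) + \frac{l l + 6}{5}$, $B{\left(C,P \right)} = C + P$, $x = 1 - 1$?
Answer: $- \frac{6324}{95} \approx -66.568$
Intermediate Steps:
$x = 0$ ($x = 1 - 1 = 0$)
$m{\left(l,W \right)} = \frac{6}{5} + W + l + \frac{l^{2}}{5}$ ($m{\left(l,W \right)} = \left(W + l\right) + \left(l^{2} + 6\right) \frac{1}{5} = \left(W + l\right) + \left(6 + l^{2}\right) \frac{1}{5} = \left(W + l\right) + \left(\frac{6}{5} + \frac{l^{2}}{5}\right) = \frac{6}{5} + W + l + \frac{l^{2}}{5}$)
$\left(\frac{14}{-19} + q\right) m{\left(B{\left(0,1 \right)},x \right)} = \left(\frac{14}{-19} - 27\right) \left(\frac{6}{5} + 0 + \left(0 + 1\right) + \frac{\left(0 + 1\right)^{2}}{5}\right) = \left(14 \left(- \frac{1}{19}\right) - 27\right) \left(\frac{6}{5} + 0 + 1 + \frac{1^{2}}{5}\right) = \left(- \frac{14}{19} - 27\right) \left(\frac{6}{5} + 0 + 1 + \frac{1}{5} \cdot 1\right) = - \frac{527 \left(\frac{6}{5} + 0 + 1 + \frac{1}{5}\right)}{19} = \left(- \frac{527}{19}\right) \frac{12}{5} = - \frac{6324}{95}$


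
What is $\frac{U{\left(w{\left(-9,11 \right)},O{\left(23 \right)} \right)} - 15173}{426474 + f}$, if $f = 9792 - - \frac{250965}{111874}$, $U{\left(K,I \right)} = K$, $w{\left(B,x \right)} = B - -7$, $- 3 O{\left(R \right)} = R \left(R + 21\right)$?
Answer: $- \frac{1697687950}{48807073449} \approx -0.034784$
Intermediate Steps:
$O{\left(R \right)} = - \frac{R \left(21 + R\right)}{3}$ ($O{\left(R \right)} = - \frac{R \left(R + 21\right)}{3} = - \frac{R \left(21 + R\right)}{3}$)
$w{\left(B,x \right)} = 7 + B$ ($w{\left(B,x \right)} = B + 7 = 7 + B$)
$f = \frac{1095721173}{111874}$ ($f = 9792 - \left(-250965\right) \frac{1}{111874} = 9792 - - \frac{250965}{111874} = 9792 + \frac{250965}{111874} = \frac{1095721173}{111874} \approx 9794.3$)
$\frac{U{\left(w{\left(-9,11 \right)},O{\left(23 \right)} \right)} - 15173}{426474 + f} = \frac{\left(7 - 9\right) - 15173}{426474 + \frac{1095721173}{111874}} = \frac{-2 - 15173}{\frac{48807073449}{111874}} = \left(-15175\right) \frac{111874}{48807073449} = - \frac{1697687950}{48807073449}$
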